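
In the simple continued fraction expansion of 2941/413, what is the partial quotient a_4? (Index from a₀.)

2941 = 7·413 + 50   →  a_0 = 7
413 = 8·50 + 13   →  a_1 = 8
50 = 3·13 + 11   →  a_2 = 3
13 = 1·11 + 2   →  a_3 = 1
11 = 5·2 + 1   →  a_4 = 5

5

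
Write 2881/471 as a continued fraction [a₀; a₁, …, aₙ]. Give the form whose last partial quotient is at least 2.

2881 = 6×471 + 55
471 = 8×55 + 31
55 = 1×31 + 24
31 = 1×24 + 7
24 = 3×7 + 3
7 = 2×3 + 1
3 = 3×1 + 0  (stop)
So 2881/471 = [6; 8, 1, 1, 3, 2, 3].

[6; 8, 1, 1, 3, 2, 3]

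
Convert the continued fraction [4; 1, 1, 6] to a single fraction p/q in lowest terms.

Fold from the inside: start with 6/1.
  1 + 1/6 = 7/6
  1 + 6/7 = 13/7
  4 + 7/13 = 59/13

59/13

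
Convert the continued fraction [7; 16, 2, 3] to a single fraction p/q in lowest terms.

Using pₖ = aₖpₖ₋₁ + pₖ₋₂ and qₖ = aₖqₖ₋₁ + qₖ₋₂:
  k=0: a=7, p=7, q=1
  k=1: a=16, p=113, q=16
  k=2: a=2, p=233, q=33
  k=3: a=3, p=812, q=115

812/115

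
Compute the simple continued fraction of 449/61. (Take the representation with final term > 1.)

449 = 7·61 + 22
61 = 2·22 + 17
22 = 1·17 + 5
17 = 3·5 + 2
5 = 2·2 + 1
2 = 2·1 + 0  (stop)
So 449/61 = [7; 2, 1, 3, 2, 2].

[7; 2, 1, 3, 2, 2]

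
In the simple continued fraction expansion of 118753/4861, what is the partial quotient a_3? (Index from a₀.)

118753 = 24·4861 + 2089   →  a_0 = 24
4861 = 2·2089 + 683   →  a_1 = 2
2089 = 3·683 + 40   →  a_2 = 3
683 = 17·40 + 3   →  a_3 = 17

17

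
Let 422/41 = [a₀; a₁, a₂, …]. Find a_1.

3

422 = 10·41 + 12   →  a_0 = 10
41 = 3·12 + 5   →  a_1 = 3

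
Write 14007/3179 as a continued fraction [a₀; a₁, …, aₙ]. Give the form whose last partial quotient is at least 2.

14007 = 4×3179 + 1291
3179 = 2×1291 + 597
1291 = 2×597 + 97
597 = 6×97 + 15
97 = 6×15 + 7
15 = 2×7 + 1
7 = 7×1 + 0  (stop)
So 14007/3179 = [4; 2, 2, 6, 6, 2, 7].

[4; 2, 2, 6, 6, 2, 7]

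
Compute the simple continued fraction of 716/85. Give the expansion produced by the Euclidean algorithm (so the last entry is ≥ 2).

716 = 8·85 + 36
85 = 2·36 + 13
36 = 2·13 + 10
13 = 1·10 + 3
10 = 3·3 + 1
3 = 3·1 + 0  (stop)
So 716/85 = [8; 2, 2, 1, 3, 3].

[8; 2, 2, 1, 3, 3]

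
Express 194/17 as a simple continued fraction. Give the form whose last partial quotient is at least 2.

[11; 2, 2, 3]

194 = 11×17 + 7
17 = 2×7 + 3
7 = 2×3 + 1
3 = 3×1 + 0  (stop)
So 194/17 = [11; 2, 2, 3].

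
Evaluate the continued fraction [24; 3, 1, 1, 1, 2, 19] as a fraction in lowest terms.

Fold from the inside: start with 19/1.
  2 + 1/19 = 39/19
  1 + 19/39 = 58/39
  1 + 39/58 = 97/58
  1 + 58/97 = 155/97
  3 + 97/155 = 562/155
  24 + 155/562 = 13643/562

13643/562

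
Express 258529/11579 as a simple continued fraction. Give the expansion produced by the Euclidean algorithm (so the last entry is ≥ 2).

[22; 3, 18, 2, 2, 13, 3]

258529 = 22*11579 + 3791
11579 = 3*3791 + 206
3791 = 18*206 + 83
206 = 2*83 + 40
83 = 2*40 + 3
40 = 13*3 + 1
3 = 3*1 + 0  (stop)
So 258529/11579 = [22; 3, 18, 2, 2, 13, 3].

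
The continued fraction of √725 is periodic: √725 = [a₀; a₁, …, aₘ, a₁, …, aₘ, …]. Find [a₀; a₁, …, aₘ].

a₀ = ⌊√725⌋ = 26.
With m₀=0, d₀=1 and mₖ₊₁ = dₖaₖ − mₖ, dₖ₊₁ = (n − mₖ₊₁²)/dₖ, aₖ₊₁ = ⌊(a₀+mₖ₊₁)/dₖ₊₁⌋:
  k=1: m=26, d=49, a=1
  k=2: m=23, d=4, a=12
  k=3: m=25, d=25, a=2
  k=4: m=25, d=4, a=12
  k=5: m=23, d=49, a=1
  k=6: m=26, d=1, a=52
d=1 and a=2a₀=52 at k=6, so the next step gives (m, d) = (26, 49) again — its k=1 value — and the period has length 6.

[26; 1, 12, 2, 12, 1, 52]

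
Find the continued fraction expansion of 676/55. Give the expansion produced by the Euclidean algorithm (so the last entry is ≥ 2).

[12; 3, 2, 3, 2]

676 = 12·55 + 16
55 = 3·16 + 7
16 = 2·7 + 2
7 = 3·2 + 1
2 = 2·1 + 0  (stop)
So 676/55 = [12; 3, 2, 3, 2].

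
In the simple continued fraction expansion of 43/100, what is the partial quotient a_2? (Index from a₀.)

3

43 = 0·100 + 43   →  a_0 = 0
100 = 2·43 + 14   →  a_1 = 2
43 = 3·14 + 1   →  a_2 = 3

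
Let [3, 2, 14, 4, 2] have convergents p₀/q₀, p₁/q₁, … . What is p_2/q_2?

Using pₖ = aₖpₖ₋₁ + pₖ₋₂, qₖ = aₖqₖ₋₁ + qₖ₋₂ (with p₋₁=1, p₋₂=0, q₋₁=0, q₋₂=1):
  k=0: a=3, p=3, q=1
  k=1: a=2, p=7, q=2
  k=2: a=14, p=101, q=29

101/29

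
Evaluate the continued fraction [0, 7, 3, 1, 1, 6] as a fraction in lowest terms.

46/335

Using pₖ = aₖpₖ₋₁ + pₖ₋₂ and qₖ = aₖqₖ₋₁ + qₖ₋₂:
  k=0: a=0, p=0, q=1
  k=1: a=7, p=1, q=7
  k=2: a=3, p=3, q=22
  k=3: a=1, p=4, q=29
  k=4: a=1, p=7, q=51
  k=5: a=6, p=46, q=335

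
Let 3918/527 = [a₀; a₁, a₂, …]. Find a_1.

3918 = 7·527 + 229   →  a_0 = 7
527 = 2·229 + 69   →  a_1 = 2

2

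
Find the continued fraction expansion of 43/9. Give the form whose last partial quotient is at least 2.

43 = 4×9 + 7
9 = 1×7 + 2
7 = 3×2 + 1
2 = 2×1 + 0  (stop)
So 43/9 = [4; 1, 3, 2].

[4; 1, 3, 2]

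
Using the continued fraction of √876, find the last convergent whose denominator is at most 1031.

10951/370

√876 = [29; 1, 1, 2, 14, 2, 1, 1, 58, …] (period length 8).
Convergents:
  p_0/q_0 = 29/1
  p_1/q_1 = 30/1
  p_2/q_2 = 59/2
  p_3/q_3 = 148/5
  p_4/q_4 = 2131/72
  p_5/q_5 = 4410/149
  p_6/q_6 = 6541/221
  p_7/q_7 = 10951/370
  p_8/q_8 = 641699/21681
q_7 = 370 ≤ 1031 < 21681 = q_8, so the answer is 10951/370.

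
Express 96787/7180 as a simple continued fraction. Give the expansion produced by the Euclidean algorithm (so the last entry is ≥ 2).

96787 = 13*7180 + 3447
7180 = 2*3447 + 286
3447 = 12*286 + 15
286 = 19*15 + 1
15 = 15*1 + 0  (stop)
So 96787/7180 = [13; 2, 12, 19, 15].

[13; 2, 12, 19, 15]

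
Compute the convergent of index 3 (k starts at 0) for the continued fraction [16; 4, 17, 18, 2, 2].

Using pₖ = aₖpₖ₋₁ + pₖ₋₂, qₖ = aₖqₖ₋₁ + qₖ₋₂ (with p₋₁=1, p₋₂=0, q₋₁=0, q₋₂=1):
  k=0: a=16, p=16, q=1
  k=1: a=4, p=65, q=4
  k=2: a=17, p=1121, q=69
  k=3: a=18, p=20243, q=1246

20243/1246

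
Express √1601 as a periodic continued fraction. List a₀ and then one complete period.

a₀ = ⌊√1601⌋ = 40.
With m₀=0, d₀=1 and mₖ₊₁ = dₖaₖ − mₖ, dₖ₊₁ = (n − mₖ₊₁²)/dₖ, aₖ₊₁ = ⌊(a₀+mₖ₊₁)/dₖ₊₁⌋:
  k=1: m=40, d=1, a=80
d=1 and a=2a₀=80 at k=1, so the next step gives (m, d) = (40, 1) again — its k=1 value — and the period has length 1.

[40; 80]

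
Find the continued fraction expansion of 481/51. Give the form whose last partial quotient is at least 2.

[9; 2, 3, 7]

481 = 9×51 + 22
51 = 2×22 + 7
22 = 3×7 + 1
7 = 7×1 + 0  (stop)
So 481/51 = [9; 2, 3, 7].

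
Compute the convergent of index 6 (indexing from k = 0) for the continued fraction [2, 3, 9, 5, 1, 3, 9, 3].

14104/6075

Using pₖ = aₖpₖ₋₁ + pₖ₋₂, qₖ = aₖqₖ₋₁ + qₖ₋₂ (with p₋₁=1, p₋₂=0, q₋₁=0, q₋₂=1):
  k=0: a=2, p=2, q=1
  k=1: a=3, p=7, q=3
  k=2: a=9, p=65, q=28
  k=3: a=5, p=332, q=143
  k=4: a=1, p=397, q=171
  k=5: a=3, p=1523, q=656
  k=6: a=9, p=14104, q=6075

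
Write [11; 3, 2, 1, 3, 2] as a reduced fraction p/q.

Using pₖ = aₖpₖ₋₁ + pₖ₋₂ and qₖ = aₖqₖ₋₁ + qₖ₋₂:
  k=0: a=11, p=11, q=1
  k=1: a=3, p=34, q=3
  k=2: a=2, p=79, q=7
  k=3: a=1, p=113, q=10
  k=4: a=3, p=418, q=37
  k=5: a=2, p=949, q=84

949/84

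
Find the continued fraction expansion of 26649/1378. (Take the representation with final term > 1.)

26649 = 19*1378 + 467
1378 = 2*467 + 444
467 = 1*444 + 23
444 = 19*23 + 7
23 = 3*7 + 2
7 = 3*2 + 1
2 = 2*1 + 0  (stop)
So 26649/1378 = [19; 2, 1, 19, 3, 3, 2].

[19; 2, 1, 19, 3, 3, 2]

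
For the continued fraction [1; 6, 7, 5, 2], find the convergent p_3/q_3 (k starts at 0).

Using pₖ = aₖpₖ₋₁ + pₖ₋₂, qₖ = aₖqₖ₋₁ + qₖ₋₂ (with p₋₁=1, p₋₂=0, q₋₁=0, q₋₂=1):
  k=0: a=1, p=1, q=1
  k=1: a=6, p=7, q=6
  k=2: a=7, p=50, q=43
  k=3: a=5, p=257, q=221

257/221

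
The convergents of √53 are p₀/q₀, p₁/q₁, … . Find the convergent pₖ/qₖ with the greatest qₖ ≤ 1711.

√53 = [7; 3, 1, 1, 3, 14, …] (period length 5).
Convergents:
  p_0/q_0 = 7/1
  p_1/q_1 = 22/3
  p_2/q_2 = 29/4
  p_3/q_3 = 51/7
  p_4/q_4 = 182/25
  p_5/q_5 = 2599/357
  p_6/q_6 = 7979/1096
  p_7/q_7 = 10578/1453
  p_8/q_8 = 18557/2549
q_7 = 1453 ≤ 1711 < 2549 = q_8, so the answer is 10578/1453.

10578/1453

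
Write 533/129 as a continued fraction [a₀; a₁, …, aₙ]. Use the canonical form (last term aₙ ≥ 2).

533 = 4*129 + 17
129 = 7*17 + 10
17 = 1*10 + 7
10 = 1*7 + 3
7 = 2*3 + 1
3 = 3*1 + 0  (stop)
So 533/129 = [4; 7, 1, 1, 2, 3].

[4; 7, 1, 1, 2, 3]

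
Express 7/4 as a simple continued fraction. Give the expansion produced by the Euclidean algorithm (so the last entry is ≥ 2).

[1; 1, 3]

7 = 1*4 + 3
4 = 1*3 + 1
3 = 3*1 + 0  (stop)
So 7/4 = [1; 1, 3].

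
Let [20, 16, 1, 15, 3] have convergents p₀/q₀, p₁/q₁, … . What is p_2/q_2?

Using pₖ = aₖpₖ₋₁ + pₖ₋₂, qₖ = aₖqₖ₋₁ + qₖ₋₂ (with p₋₁=1, p₋₂=0, q₋₁=0, q₋₂=1):
  k=0: a=20, p=20, q=1
  k=1: a=16, p=321, q=16
  k=2: a=1, p=341, q=17

341/17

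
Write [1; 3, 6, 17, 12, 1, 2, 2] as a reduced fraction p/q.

Fold from the inside: start with 2/1.
  2 + 1/2 = 5/2
  1 + 2/5 = 7/5
  12 + 5/7 = 89/7
  17 + 7/89 = 1520/89
  6 + 89/1520 = 9209/1520
  3 + 1520/9209 = 29147/9209
  1 + 9209/29147 = 38356/29147

38356/29147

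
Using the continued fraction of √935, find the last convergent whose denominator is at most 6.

153/5

√935 = [30; 1, 1, 2, 1, 2, 1, 1, 60, …] (period length 8).
Convergents:
  p_0/q_0 = 30/1
  p_1/q_1 = 31/1
  p_2/q_2 = 61/2
  p_3/q_3 = 153/5
  p_4/q_4 = 214/7
q_3 = 5 ≤ 6 < 7 = q_4, so the answer is 153/5.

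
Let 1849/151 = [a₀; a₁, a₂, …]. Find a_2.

1849 = 12·151 + 37   →  a_0 = 12
151 = 4·37 + 3   →  a_1 = 4
37 = 12·3 + 1   →  a_2 = 12

12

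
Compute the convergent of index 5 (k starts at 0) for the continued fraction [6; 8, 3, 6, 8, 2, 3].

16745/2736

Using pₖ = aₖpₖ₋₁ + pₖ₋₂, qₖ = aₖqₖ₋₁ + qₖ₋₂ (with p₋₁=1, p₋₂=0, q₋₁=0, q₋₂=1):
  k=0: a=6, p=6, q=1
  k=1: a=8, p=49, q=8
  k=2: a=3, p=153, q=25
  k=3: a=6, p=967, q=158
  k=4: a=8, p=7889, q=1289
  k=5: a=2, p=16745, q=2736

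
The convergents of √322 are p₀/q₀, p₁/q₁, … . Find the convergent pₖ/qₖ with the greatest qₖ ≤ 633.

√322 = [17; 1, 16, 1, 34, …] (period length 4).
Convergents:
  p_0/q_0 = 17/1
  p_1/q_1 = 18/1
  p_2/q_2 = 305/17
  p_3/q_3 = 323/18
  p_4/q_4 = 11287/629
  p_5/q_5 = 11610/647
q_4 = 629 ≤ 633 < 647 = q_5, so the answer is 11287/629.

11287/629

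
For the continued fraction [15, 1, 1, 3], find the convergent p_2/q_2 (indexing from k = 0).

Using pₖ = aₖpₖ₋₁ + pₖ₋₂, qₖ = aₖqₖ₋₁ + qₖ₋₂ (with p₋₁=1, p₋₂=0, q₋₁=0, q₋₂=1):
  k=0: a=15, p=15, q=1
  k=1: a=1, p=16, q=1
  k=2: a=1, p=31, q=2

31/2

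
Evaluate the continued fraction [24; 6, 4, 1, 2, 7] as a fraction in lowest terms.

Fold from the inside: start with 7/1.
  2 + 1/7 = 15/7
  1 + 7/15 = 22/15
  4 + 15/22 = 103/22
  6 + 22/103 = 640/103
  24 + 103/640 = 15463/640

15463/640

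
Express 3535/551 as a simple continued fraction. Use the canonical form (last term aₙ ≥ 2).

[6; 2, 2, 2, 6, 7]

3535 = 6×551 + 229
551 = 2×229 + 93
229 = 2×93 + 43
93 = 2×43 + 7
43 = 6×7 + 1
7 = 7×1 + 0  (stop)
So 3535/551 = [6; 2, 2, 2, 6, 7].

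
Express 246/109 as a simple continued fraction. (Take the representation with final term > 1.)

246 = 2×109 + 28
109 = 3×28 + 25
28 = 1×25 + 3
25 = 8×3 + 1
3 = 3×1 + 0  (stop)
So 246/109 = [2; 3, 1, 8, 3].

[2; 3, 1, 8, 3]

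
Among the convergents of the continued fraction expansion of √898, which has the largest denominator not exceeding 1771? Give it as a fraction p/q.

53011/1769

√898 = [29; 1, 28, 1, 58, …] (period length 4).
Convergents:
  p_0/q_0 = 29/1
  p_1/q_1 = 30/1
  p_2/q_2 = 869/29
  p_3/q_3 = 899/30
  p_4/q_4 = 53011/1769
  p_5/q_5 = 53910/1799
q_4 = 1769 ≤ 1771 < 1799 = q_5, so the answer is 53011/1769.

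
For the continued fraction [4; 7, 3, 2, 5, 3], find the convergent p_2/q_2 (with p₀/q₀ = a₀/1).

Using pₖ = aₖpₖ₋₁ + pₖ₋₂, qₖ = aₖqₖ₋₁ + qₖ₋₂ (with p₋₁=1, p₋₂=0, q₋₁=0, q₋₂=1):
  k=0: a=4, p=4, q=1
  k=1: a=7, p=29, q=7
  k=2: a=3, p=91, q=22

91/22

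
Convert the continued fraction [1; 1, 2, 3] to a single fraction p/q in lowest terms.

17/10

Using pₖ = aₖpₖ₋₁ + pₖ₋₂ and qₖ = aₖqₖ₋₁ + qₖ₋₂:
  k=0: a=1, p=1, q=1
  k=1: a=1, p=2, q=1
  k=2: a=2, p=5, q=3
  k=3: a=3, p=17, q=10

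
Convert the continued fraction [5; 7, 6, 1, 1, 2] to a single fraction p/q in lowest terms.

Using pₖ = aₖpₖ₋₁ + pₖ₋₂ and qₖ = aₖqₖ₋₁ + qₖ₋₂:
  k=0: a=5, p=5, q=1
  k=1: a=7, p=36, q=7
  k=2: a=6, p=221, q=43
  k=3: a=1, p=257, q=50
  k=4: a=1, p=478, q=93
  k=5: a=2, p=1213, q=236

1213/236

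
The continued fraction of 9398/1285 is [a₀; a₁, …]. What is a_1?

3

9398 = 7·1285 + 403   →  a_0 = 7
1285 = 3·403 + 76   →  a_1 = 3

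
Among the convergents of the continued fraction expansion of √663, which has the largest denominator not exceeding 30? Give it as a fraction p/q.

√663 = [25; 1, 2, 1, 50, …] (period length 4).
Convergents:
  p_0/q_0 = 25/1
  p_1/q_1 = 26/1
  p_2/q_2 = 77/3
  p_3/q_3 = 103/4
  p_4/q_4 = 5227/203
q_3 = 4 ≤ 30 < 203 = q_4, so the answer is 103/4.

103/4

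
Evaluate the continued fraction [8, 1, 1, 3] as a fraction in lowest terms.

Fold from the inside: start with 3/1.
  1 + 1/3 = 4/3
  1 + 3/4 = 7/4
  8 + 4/7 = 60/7

60/7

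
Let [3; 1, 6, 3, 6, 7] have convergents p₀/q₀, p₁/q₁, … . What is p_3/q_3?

85/22

Using pₖ = aₖpₖ₋₁ + pₖ₋₂, qₖ = aₖqₖ₋₁ + qₖ₋₂ (with p₋₁=1, p₋₂=0, q₋₁=0, q₋₂=1):
  k=0: a=3, p=3, q=1
  k=1: a=1, p=4, q=1
  k=2: a=6, p=27, q=7
  k=3: a=3, p=85, q=22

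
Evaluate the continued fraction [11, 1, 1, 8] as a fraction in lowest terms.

196/17

Using pₖ = aₖpₖ₋₁ + pₖ₋₂ and qₖ = aₖqₖ₋₁ + qₖ₋₂:
  k=0: a=11, p=11, q=1
  k=1: a=1, p=12, q=1
  k=2: a=1, p=23, q=2
  k=3: a=8, p=196, q=17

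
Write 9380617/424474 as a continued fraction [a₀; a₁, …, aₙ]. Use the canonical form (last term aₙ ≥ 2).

[22; 10, 16, 3, 17, 4, 12]

9380617 = 22×424474 + 42189
424474 = 10×42189 + 2584
42189 = 16×2584 + 845
2584 = 3×845 + 49
845 = 17×49 + 12
49 = 4×12 + 1
12 = 12×1 + 0  (stop)
So 9380617/424474 = [22; 10, 16, 3, 17, 4, 12].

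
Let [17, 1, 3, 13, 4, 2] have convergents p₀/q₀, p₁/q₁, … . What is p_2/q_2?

71/4

Using pₖ = aₖpₖ₋₁ + pₖ₋₂, qₖ = aₖqₖ₋₁ + qₖ₋₂ (with p₋₁=1, p₋₂=0, q₋₁=0, q₋₂=1):
  k=0: a=17, p=17, q=1
  k=1: a=1, p=18, q=1
  k=2: a=3, p=71, q=4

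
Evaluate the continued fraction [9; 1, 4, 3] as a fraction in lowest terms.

157/16

Fold from the inside: start with 3/1.
  4 + 1/3 = 13/3
  1 + 3/13 = 16/13
  9 + 13/16 = 157/16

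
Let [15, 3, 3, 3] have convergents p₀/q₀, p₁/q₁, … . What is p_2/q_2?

Using pₖ = aₖpₖ₋₁ + pₖ₋₂, qₖ = aₖqₖ₋₁ + qₖ₋₂ (with p₋₁=1, p₋₂=0, q₋₁=0, q₋₂=1):
  k=0: a=15, p=15, q=1
  k=1: a=3, p=46, q=3
  k=2: a=3, p=153, q=10

153/10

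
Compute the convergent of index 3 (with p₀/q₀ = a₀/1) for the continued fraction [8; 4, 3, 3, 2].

Using pₖ = aₖpₖ₋₁ + pₖ₋₂, qₖ = aₖqₖ₋₁ + qₖ₋₂ (with p₋₁=1, p₋₂=0, q₋₁=0, q₋₂=1):
  k=0: a=8, p=8, q=1
  k=1: a=4, p=33, q=4
  k=2: a=3, p=107, q=13
  k=3: a=3, p=354, q=43

354/43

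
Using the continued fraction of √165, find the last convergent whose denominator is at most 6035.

√165 = [12; 1, 5, 2, 5, 1, 24, …] (period length 6).
Convergents:
  p_0/q_0 = 12/1
  p_1/q_1 = 13/1
  p_2/q_2 = 77/6
  p_3/q_3 = 167/13
  p_4/q_4 = 912/71
  p_5/q_5 = 1079/84
  p_6/q_6 = 26808/2087
  p_7/q_7 = 27887/2171
  p_8/q_8 = 166243/12942
q_7 = 2171 ≤ 6035 < 12942 = q_8, so the answer is 27887/2171.

27887/2171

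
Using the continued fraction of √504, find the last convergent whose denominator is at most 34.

449/20

√504 = [22; 2, 4, 2, 44, …] (period length 4).
Convergents:
  p_0/q_0 = 22/1
  p_1/q_1 = 45/2
  p_2/q_2 = 202/9
  p_3/q_3 = 449/20
  p_4/q_4 = 19958/889
q_3 = 20 ≤ 34 < 889 = q_4, so the answer is 449/20.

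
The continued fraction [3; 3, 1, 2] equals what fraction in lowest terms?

36/11

Fold from the inside: start with 2/1.
  1 + 1/2 = 3/2
  3 + 2/3 = 11/3
  3 + 3/11 = 36/11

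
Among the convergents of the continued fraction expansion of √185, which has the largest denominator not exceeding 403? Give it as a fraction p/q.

3686/271

√185 = [13; 1, 1, 1, 1, 26, …] (period length 5).
Convergents:
  p_0/q_0 = 13/1
  p_1/q_1 = 14/1
  p_2/q_2 = 27/2
  p_3/q_3 = 41/3
  p_4/q_4 = 68/5
  p_5/q_5 = 1809/133
  p_6/q_6 = 1877/138
  p_7/q_7 = 3686/271
  p_8/q_8 = 5563/409
q_7 = 271 ≤ 403 < 409 = q_8, so the answer is 3686/271.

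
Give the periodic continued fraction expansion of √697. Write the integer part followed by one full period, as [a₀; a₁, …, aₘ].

a₀ = ⌊√697⌋ = 26.
With m₀=0, d₀=1 and mₖ₊₁ = dₖaₖ − mₖ, dₖ₊₁ = (n − mₖ₊₁²)/dₖ, aₖ₊₁ = ⌊(a₀+mₖ₊₁)/dₖ₊₁⌋:
  k=1: m=26, d=21, a=2
  k=2: m=16, d=21, a=2
  k=3: m=26, d=1, a=52
d=1 and a=2a₀=52 at k=3, so the next step gives (m, d) = (26, 21) again — its k=1 value — and the period has length 3.

[26; 2, 2, 52]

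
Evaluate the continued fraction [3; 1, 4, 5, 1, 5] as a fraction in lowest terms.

689/181

Using pₖ = aₖpₖ₋₁ + pₖ₋₂ and qₖ = aₖqₖ₋₁ + qₖ₋₂:
  k=0: a=3, p=3, q=1
  k=1: a=1, p=4, q=1
  k=2: a=4, p=19, q=5
  k=3: a=5, p=99, q=26
  k=4: a=1, p=118, q=31
  k=5: a=5, p=689, q=181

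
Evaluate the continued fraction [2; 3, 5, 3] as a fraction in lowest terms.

Fold from the inside: start with 3/1.
  5 + 1/3 = 16/3
  3 + 3/16 = 51/16
  2 + 16/51 = 118/51

118/51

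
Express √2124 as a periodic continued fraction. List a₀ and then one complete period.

[46; 11, 1, 1, 22, 1, 1, 11, 92]

a₀ = ⌊√2124⌋ = 46.
With m₀=0, d₀=1 and mₖ₊₁ = dₖaₖ − mₖ, dₖ₊₁ = (n − mₖ₊₁²)/dₖ, aₖ₊₁ = ⌊(a₀+mₖ₊₁)/dₖ₊₁⌋:
  k=1: m=46, d=8, a=11
  k=2: m=42, d=45, a=1
  k=3: m=3, d=47, a=1
  k=4: m=44, d=4, a=22
  k=5: m=44, d=47, a=1
  k=6: m=3, d=45, a=1
  k=7: m=42, d=8, a=11
  k=8: m=46, d=1, a=92
d=1 and a=2a₀=92 at k=8, so the next step gives (m, d) = (46, 8) again — its k=1 value — and the period has length 8.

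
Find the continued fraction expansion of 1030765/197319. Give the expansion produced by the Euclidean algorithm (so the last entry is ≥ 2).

1030765 = 5·197319 + 44170
197319 = 4·44170 + 20639
44170 = 2·20639 + 2892
20639 = 7·2892 + 395
2892 = 7·395 + 127
395 = 3·127 + 14
127 = 9·14 + 1
14 = 14·1 + 0  (stop)
So 1030765/197319 = [5; 4, 2, 7, 7, 3, 9, 14].

[5; 4, 2, 7, 7, 3, 9, 14]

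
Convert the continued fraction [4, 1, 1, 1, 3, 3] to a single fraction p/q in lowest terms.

Fold from the inside: start with 3/1.
  3 + 1/3 = 10/3
  1 + 3/10 = 13/10
  1 + 10/13 = 23/13
  1 + 13/23 = 36/23
  4 + 23/36 = 167/36

167/36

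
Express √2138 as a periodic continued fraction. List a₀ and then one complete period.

a₀ = ⌊√2138⌋ = 46.
With m₀=0, d₀=1 and mₖ₊₁ = dₖaₖ − mₖ, dₖ₊₁ = (n − mₖ₊₁²)/dₖ, aₖ₊₁ = ⌊(a₀+mₖ₊₁)/dₖ₊₁⌋:
  k=1: m=46, d=22, a=4
  k=2: m=42, d=17, a=5
  k=3: m=43, d=17, a=5
  k=4: m=42, d=22, a=4
  k=5: m=46, d=1, a=92
d=1 and a=2a₀=92 at k=5, so the next step gives (m, d) = (46, 22) again — its k=1 value — and the period has length 5.

[46; 4, 5, 5, 4, 92]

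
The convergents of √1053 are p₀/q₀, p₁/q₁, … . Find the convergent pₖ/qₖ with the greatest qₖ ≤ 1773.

√1053 = [32; 2, 4, 2, 64, …] (period length 4).
Convergents:
  p_0/q_0 = 32/1
  p_1/q_1 = 65/2
  p_2/q_2 = 292/9
  p_3/q_3 = 649/20
  p_4/q_4 = 41828/1289
  p_5/q_5 = 84305/2598
q_4 = 1289 ≤ 1773 < 2598 = q_5, so the answer is 41828/1289.

41828/1289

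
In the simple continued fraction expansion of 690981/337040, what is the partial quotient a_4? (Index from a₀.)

4

690981 = 2·337040 + 16901   →  a_0 = 2
337040 = 19·16901 + 15921   →  a_1 = 19
16901 = 1·15921 + 980   →  a_2 = 1
15921 = 16·980 + 241   →  a_3 = 16
980 = 4·241 + 16   →  a_4 = 4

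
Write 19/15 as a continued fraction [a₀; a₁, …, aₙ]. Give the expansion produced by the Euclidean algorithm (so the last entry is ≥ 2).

[1; 3, 1, 3]

19 = 1·15 + 4
15 = 3·4 + 3
4 = 1·3 + 1
3 = 3·1 + 0  (stop)
So 19/15 = [1; 3, 1, 3].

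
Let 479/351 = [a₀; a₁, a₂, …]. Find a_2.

1

479 = 1·351 + 128   →  a_0 = 1
351 = 2·128 + 95   →  a_1 = 2
128 = 1·95 + 33   →  a_2 = 1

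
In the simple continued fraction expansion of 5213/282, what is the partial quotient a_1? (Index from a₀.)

5213 = 18·282 + 137   →  a_0 = 18
282 = 2·137 + 8   →  a_1 = 2

2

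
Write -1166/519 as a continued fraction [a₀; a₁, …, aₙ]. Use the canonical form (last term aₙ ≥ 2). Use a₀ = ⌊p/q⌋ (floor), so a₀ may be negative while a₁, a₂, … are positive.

-1166 = -3×519 + 391
519 = 1×391 + 128
391 = 3×128 + 7
128 = 18×7 + 2
7 = 3×2 + 1
2 = 2×1 + 0  (stop)
So -1166/519 = [-3; 1, 3, 18, 3, 2].

[-3; 1, 3, 18, 3, 2]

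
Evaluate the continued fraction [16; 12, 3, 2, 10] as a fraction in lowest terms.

Fold from the inside: start with 10/1.
  2 + 1/10 = 21/10
  3 + 10/21 = 73/21
  12 + 21/73 = 897/73
  16 + 73/897 = 14425/897

14425/897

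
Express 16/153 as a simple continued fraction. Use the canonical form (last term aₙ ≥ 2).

16 = 0·153 + 16
153 = 9·16 + 9
16 = 1·9 + 7
9 = 1·7 + 2
7 = 3·2 + 1
2 = 2·1 + 0  (stop)
So 16/153 = [0; 9, 1, 1, 3, 2].

[0; 9, 1, 1, 3, 2]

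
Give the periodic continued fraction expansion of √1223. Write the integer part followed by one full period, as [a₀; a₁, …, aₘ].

[34; 1, 33, 1, 68]

a₀ = ⌊√1223⌋ = 34.
With m₀=0, d₀=1 and mₖ₊₁ = dₖaₖ − mₖ, dₖ₊₁ = (n − mₖ₊₁²)/dₖ, aₖ₊₁ = ⌊(a₀+mₖ₊₁)/dₖ₊₁⌋:
  k=1: m=34, d=67, a=1
  k=2: m=33, d=2, a=33
  k=3: m=33, d=67, a=1
  k=4: m=34, d=1, a=68
d=1 and a=2a₀=68 at k=4, so the next step gives (m, d) = (34, 67) again — its k=1 value — and the period has length 4.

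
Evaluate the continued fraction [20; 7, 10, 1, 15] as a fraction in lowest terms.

24995/1241

Using pₖ = aₖpₖ₋₁ + pₖ₋₂ and qₖ = aₖqₖ₋₁ + qₖ₋₂:
  k=0: a=20, p=20, q=1
  k=1: a=7, p=141, q=7
  k=2: a=10, p=1430, q=71
  k=3: a=1, p=1571, q=78
  k=4: a=15, p=24995, q=1241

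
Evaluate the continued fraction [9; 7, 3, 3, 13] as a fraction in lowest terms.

8872/971

Fold from the inside: start with 13/1.
  3 + 1/13 = 40/13
  3 + 13/40 = 133/40
  7 + 40/133 = 971/133
  9 + 133/971 = 8872/971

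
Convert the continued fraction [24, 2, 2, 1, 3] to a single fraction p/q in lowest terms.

635/26

Fold from the inside: start with 3/1.
  1 + 1/3 = 4/3
  2 + 3/4 = 11/4
  2 + 4/11 = 26/11
  24 + 11/26 = 635/26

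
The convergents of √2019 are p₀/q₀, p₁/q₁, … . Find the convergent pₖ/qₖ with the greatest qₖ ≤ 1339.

59941/1334

√2019 = [44; 1, 13, 1, 88, …] (period length 4).
Convergents:
  p_0/q_0 = 44/1
  p_1/q_1 = 45/1
  p_2/q_2 = 629/14
  p_3/q_3 = 674/15
  p_4/q_4 = 59941/1334
  p_5/q_5 = 60615/1349
q_4 = 1334 ≤ 1339 < 1349 = q_5, so the answer is 59941/1334.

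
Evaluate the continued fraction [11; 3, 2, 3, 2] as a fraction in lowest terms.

Using pₖ = aₖpₖ₋₁ + pₖ₋₂ and qₖ = aₖqₖ₋₁ + qₖ₋₂:
  k=0: a=11, p=11, q=1
  k=1: a=3, p=34, q=3
  k=2: a=2, p=79, q=7
  k=3: a=3, p=271, q=24
  k=4: a=2, p=621, q=55

621/55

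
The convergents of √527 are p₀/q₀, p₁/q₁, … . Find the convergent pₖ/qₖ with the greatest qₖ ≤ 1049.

23737/1034

√527 = [22; 1, 21, 1, 44, …] (period length 4).
Convergents:
  p_0/q_0 = 22/1
  p_1/q_1 = 23/1
  p_2/q_2 = 505/22
  p_3/q_3 = 528/23
  p_4/q_4 = 23737/1034
  p_5/q_5 = 24265/1057
q_4 = 1034 ≤ 1049 < 1057 = q_5, so the answer is 23737/1034.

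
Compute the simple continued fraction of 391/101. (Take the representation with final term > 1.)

[3; 1, 6, 1, 3, 3]

391 = 3*101 + 88
101 = 1*88 + 13
88 = 6*13 + 10
13 = 1*10 + 3
10 = 3*3 + 1
3 = 3*1 + 0  (stop)
So 391/101 = [3; 1, 6, 1, 3, 3].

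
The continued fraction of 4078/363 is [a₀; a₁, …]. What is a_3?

4078 = 11·363 + 85   →  a_0 = 11
363 = 4·85 + 23   →  a_1 = 4
85 = 3·23 + 16   →  a_2 = 3
23 = 1·16 + 7   →  a_3 = 1

1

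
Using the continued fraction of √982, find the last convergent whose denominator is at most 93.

√982 = [31; 2, 1, 30, 1, 2, 62, …] (period length 6).
Convergents:
  p_0/q_0 = 31/1
  p_1/q_1 = 63/2
  p_2/q_2 = 94/3
  p_3/q_3 = 2883/92
  p_4/q_4 = 2977/95
q_3 = 92 ≤ 93 < 95 = q_4, so the answer is 2883/92.

2883/92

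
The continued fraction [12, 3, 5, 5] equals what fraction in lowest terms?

1022/83

Fold from the inside: start with 5/1.
  5 + 1/5 = 26/5
  3 + 5/26 = 83/26
  12 + 26/83 = 1022/83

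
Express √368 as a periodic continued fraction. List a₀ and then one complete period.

[19; 5, 2, 5, 38]

a₀ = ⌊√368⌋ = 19.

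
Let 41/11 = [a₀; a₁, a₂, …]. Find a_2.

41 = 3·11 + 8   →  a_0 = 3
11 = 1·8 + 3   →  a_1 = 1
8 = 2·3 + 2   →  a_2 = 2

2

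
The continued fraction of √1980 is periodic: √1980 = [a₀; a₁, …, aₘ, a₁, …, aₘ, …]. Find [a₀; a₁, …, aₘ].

[44; 2, 88]

a₀ = ⌊√1980⌋ = 44.
With m₀=0, d₀=1 and mₖ₊₁ = dₖaₖ − mₖ, dₖ₊₁ = (n − mₖ₊₁²)/dₖ, aₖ₊₁ = ⌊(a₀+mₖ₊₁)/dₖ₊₁⌋:
  k=1: m=44, d=44, a=2
  k=2: m=44, d=1, a=88
d=1 and a=2a₀=88 at k=2, so the next step gives (m, d) = (44, 44) again — its k=1 value — and the period has length 2.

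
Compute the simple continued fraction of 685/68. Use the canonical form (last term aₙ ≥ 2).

[10; 13, 1, 1, 2]

685 = 10*68 + 5
68 = 13*5 + 3
5 = 1*3 + 2
3 = 1*2 + 1
2 = 2*1 + 0  (stop)
So 685/68 = [10; 13, 1, 1, 2].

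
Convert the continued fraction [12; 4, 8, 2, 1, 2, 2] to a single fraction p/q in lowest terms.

8019/655

Fold from the inside: start with 2/1.
  2 + 1/2 = 5/2
  1 + 2/5 = 7/5
  2 + 5/7 = 19/7
  8 + 7/19 = 159/19
  4 + 19/159 = 655/159
  12 + 159/655 = 8019/655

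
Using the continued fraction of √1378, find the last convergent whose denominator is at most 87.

√1378 = [37; 8, 4, 4, 8, 74, …] (period length 5).
Convergents:
  p_0/q_0 = 37/1
  p_1/q_1 = 297/8
  p_2/q_2 = 1225/33
  p_3/q_3 = 5197/140
q_2 = 33 ≤ 87 < 140 = q_3, so the answer is 1225/33.

1225/33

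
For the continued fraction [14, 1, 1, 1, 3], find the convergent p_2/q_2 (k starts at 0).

Using pₖ = aₖpₖ₋₁ + pₖ₋₂, qₖ = aₖqₖ₋₁ + qₖ₋₂ (with p₋₁=1, p₋₂=0, q₋₁=0, q₋₂=1):
  k=0: a=14, p=14, q=1
  k=1: a=1, p=15, q=1
  k=2: a=1, p=29, q=2

29/2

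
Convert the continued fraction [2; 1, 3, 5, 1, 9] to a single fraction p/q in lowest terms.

Using pₖ = aₖpₖ₋₁ + pₖ₋₂ and qₖ = aₖqₖ₋₁ + qₖ₋₂:
  k=0: a=2, p=2, q=1
  k=1: a=1, p=3, q=1
  k=2: a=3, p=11, q=4
  k=3: a=5, p=58, q=21
  k=4: a=1, p=69, q=25
  k=5: a=9, p=679, q=246

679/246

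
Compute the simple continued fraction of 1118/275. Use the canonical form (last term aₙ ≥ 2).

[4; 15, 3, 1, 1, 2]

1118 = 4·275 + 18
275 = 15·18 + 5
18 = 3·5 + 3
5 = 1·3 + 2
3 = 1·2 + 1
2 = 2·1 + 0  (stop)
So 1118/275 = [4; 15, 3, 1, 1, 2].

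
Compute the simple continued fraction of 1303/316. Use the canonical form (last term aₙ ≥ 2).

1303 = 4×316 + 39
316 = 8×39 + 4
39 = 9×4 + 3
4 = 1×3 + 1
3 = 3×1 + 0  (stop)
So 1303/316 = [4; 8, 9, 1, 3].

[4; 8, 9, 1, 3]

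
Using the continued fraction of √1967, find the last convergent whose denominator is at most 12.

133/3

√1967 = [44; 2, 1, 5, 1, 2, 88, …] (period length 6).
Convergents:
  p_0/q_0 = 44/1
  p_1/q_1 = 89/2
  p_2/q_2 = 133/3
  p_3/q_3 = 754/17
q_2 = 3 ≤ 12 < 17 = q_3, so the answer is 133/3.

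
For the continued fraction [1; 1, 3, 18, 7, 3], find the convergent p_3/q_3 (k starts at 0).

128/73

Using pₖ = aₖpₖ₋₁ + pₖ₋₂, qₖ = aₖqₖ₋₁ + qₖ₋₂ (with p₋₁=1, p₋₂=0, q₋₁=0, q₋₂=1):
  k=0: a=1, p=1, q=1
  k=1: a=1, p=2, q=1
  k=2: a=3, p=7, q=4
  k=3: a=18, p=128, q=73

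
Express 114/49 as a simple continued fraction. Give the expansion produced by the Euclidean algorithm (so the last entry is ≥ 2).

[2; 3, 16]

114 = 2*49 + 16
49 = 3*16 + 1
16 = 16*1 + 0  (stop)
So 114/49 = [2; 3, 16].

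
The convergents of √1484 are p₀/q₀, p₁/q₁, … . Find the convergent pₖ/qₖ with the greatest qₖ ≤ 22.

√1484 = [38; 1, 1, 10, 1, 1, 76, …] (period length 6).
Convergents:
  p_0/q_0 = 38/1
  p_1/q_1 = 39/1
  p_2/q_2 = 77/2
  p_3/q_3 = 809/21
  p_4/q_4 = 886/23
q_3 = 21 ≤ 22 < 23 = q_4, so the answer is 809/21.

809/21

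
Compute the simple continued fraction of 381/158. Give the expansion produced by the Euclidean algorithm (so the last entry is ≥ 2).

[2; 2, 2, 3, 9]

381 = 2×158 + 65
158 = 2×65 + 28
65 = 2×28 + 9
28 = 3×9 + 1
9 = 9×1 + 0  (stop)
So 381/158 = [2; 2, 2, 3, 9].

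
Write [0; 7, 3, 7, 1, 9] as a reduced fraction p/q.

247/1808

Using pₖ = aₖpₖ₋₁ + pₖ₋₂ and qₖ = aₖqₖ₋₁ + qₖ₋₂:
  k=0: a=0, p=0, q=1
  k=1: a=7, p=1, q=7
  k=2: a=3, p=3, q=22
  k=3: a=7, p=22, q=161
  k=4: a=1, p=25, q=183
  k=5: a=9, p=247, q=1808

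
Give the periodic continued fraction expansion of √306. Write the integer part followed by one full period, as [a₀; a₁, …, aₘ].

[17; 2, 34]

a₀ = ⌊√306⌋ = 17.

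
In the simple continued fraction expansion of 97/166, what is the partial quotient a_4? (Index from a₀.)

97 = 0·166 + 97   →  a_0 = 0
166 = 1·97 + 69   →  a_1 = 1
97 = 1·69 + 28   →  a_2 = 1
69 = 2·28 + 13   →  a_3 = 2
28 = 2·13 + 2   →  a_4 = 2

2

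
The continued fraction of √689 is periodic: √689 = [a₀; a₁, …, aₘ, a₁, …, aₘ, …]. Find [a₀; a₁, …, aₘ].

[26; 4, 52]

a₀ = ⌊√689⌋ = 26.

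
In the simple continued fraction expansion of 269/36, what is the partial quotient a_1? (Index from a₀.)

2

269 = 7·36 + 17   →  a_0 = 7
36 = 2·17 + 2   →  a_1 = 2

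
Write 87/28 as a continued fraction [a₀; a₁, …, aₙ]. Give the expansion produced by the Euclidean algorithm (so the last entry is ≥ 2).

[3; 9, 3]

87 = 3×28 + 3
28 = 9×3 + 1
3 = 3×1 + 0  (stop)
So 87/28 = [3; 9, 3].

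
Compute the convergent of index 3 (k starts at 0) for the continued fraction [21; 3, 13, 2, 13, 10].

1770/83

Using pₖ = aₖpₖ₋₁ + pₖ₋₂, qₖ = aₖqₖ₋₁ + qₖ₋₂ (with p₋₁=1, p₋₂=0, q₋₁=0, q₋₂=1):
  k=0: a=21, p=21, q=1
  k=1: a=3, p=64, q=3
  k=2: a=13, p=853, q=40
  k=3: a=2, p=1770, q=83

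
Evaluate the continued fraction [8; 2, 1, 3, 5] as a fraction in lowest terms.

Fold from the inside: start with 5/1.
  3 + 1/5 = 16/5
  1 + 5/16 = 21/16
  2 + 16/21 = 58/21
  8 + 21/58 = 485/58

485/58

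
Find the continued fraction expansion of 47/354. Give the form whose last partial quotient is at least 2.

[0; 7, 1, 1, 7, 3]

47 = 0·354 + 47
354 = 7·47 + 25
47 = 1·25 + 22
25 = 1·22 + 3
22 = 7·3 + 1
3 = 3·1 + 0  (stop)
So 47/354 = [0; 7, 1, 1, 7, 3].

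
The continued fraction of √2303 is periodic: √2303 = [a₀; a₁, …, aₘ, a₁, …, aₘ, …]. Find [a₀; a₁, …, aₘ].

a₀ = ⌊√2303⌋ = 47.
With m₀=0, d₀=1 and mₖ₊₁ = dₖaₖ − mₖ, dₖ₊₁ = (n − mₖ₊₁²)/dₖ, aₖ₊₁ = ⌊(a₀+mₖ₊₁)/dₖ₊₁⌋:
  k=1: m=47, d=94, a=1
  k=2: m=47, d=1, a=94
d=1 and a=2a₀=94 at k=2, so the next step gives (m, d) = (47, 94) again — its k=1 value — and the period has length 2.

[47; 1, 94]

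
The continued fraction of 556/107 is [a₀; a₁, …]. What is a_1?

556 = 5·107 + 21   →  a_0 = 5
107 = 5·21 + 2   →  a_1 = 5

5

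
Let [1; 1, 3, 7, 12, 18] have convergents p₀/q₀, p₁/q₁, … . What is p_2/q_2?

Using pₖ = aₖpₖ₋₁ + pₖ₋₂, qₖ = aₖqₖ₋₁ + qₖ₋₂ (with p₋₁=1, p₋₂=0, q₋₁=0, q₋₂=1):
  k=0: a=1, p=1, q=1
  k=1: a=1, p=2, q=1
  k=2: a=3, p=7, q=4

7/4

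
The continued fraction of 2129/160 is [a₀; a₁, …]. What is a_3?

2129 = 13·160 + 49   →  a_0 = 13
160 = 3·49 + 13   →  a_1 = 3
49 = 3·13 + 10   →  a_2 = 3
13 = 1·10 + 3   →  a_3 = 1

1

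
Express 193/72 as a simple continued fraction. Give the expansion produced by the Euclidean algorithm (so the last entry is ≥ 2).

193 = 2×72 + 49
72 = 1×49 + 23
49 = 2×23 + 3
23 = 7×3 + 2
3 = 1×2 + 1
2 = 2×1 + 0  (stop)
So 193/72 = [2; 1, 2, 7, 1, 2].

[2; 1, 2, 7, 1, 2]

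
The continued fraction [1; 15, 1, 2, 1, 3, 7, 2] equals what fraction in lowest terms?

3899/3666

Using pₖ = aₖpₖ₋₁ + pₖ₋₂ and qₖ = aₖqₖ₋₁ + qₖ₋₂:
  k=0: a=1, p=1, q=1
  k=1: a=15, p=16, q=15
  k=2: a=1, p=17, q=16
  k=3: a=2, p=50, q=47
  k=4: a=1, p=67, q=63
  k=5: a=3, p=251, q=236
  k=6: a=7, p=1824, q=1715
  k=7: a=2, p=3899, q=3666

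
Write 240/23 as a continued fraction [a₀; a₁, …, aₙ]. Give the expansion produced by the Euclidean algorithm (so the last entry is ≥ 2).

240 = 10·23 + 10
23 = 2·10 + 3
10 = 3·3 + 1
3 = 3·1 + 0  (stop)
So 240/23 = [10; 2, 3, 3].

[10; 2, 3, 3]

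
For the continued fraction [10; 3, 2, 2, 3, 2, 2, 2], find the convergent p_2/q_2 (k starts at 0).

72/7

Using pₖ = aₖpₖ₋₁ + pₖ₋₂, qₖ = aₖqₖ₋₁ + qₖ₋₂ (with p₋₁=1, p₋₂=0, q₋₁=0, q₋₂=1):
  k=0: a=10, p=10, q=1
  k=1: a=3, p=31, q=3
  k=2: a=2, p=72, q=7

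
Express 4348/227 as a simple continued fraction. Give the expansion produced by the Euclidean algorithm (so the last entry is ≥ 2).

4348 = 19×227 + 35
227 = 6×35 + 17
35 = 2×17 + 1
17 = 17×1 + 0  (stop)
So 4348/227 = [19; 6, 2, 17].

[19; 6, 2, 17]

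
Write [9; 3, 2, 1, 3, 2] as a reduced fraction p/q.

781/84

Fold from the inside: start with 2/1.
  3 + 1/2 = 7/2
  1 + 2/7 = 9/7
  2 + 7/9 = 25/9
  3 + 9/25 = 84/25
  9 + 25/84 = 781/84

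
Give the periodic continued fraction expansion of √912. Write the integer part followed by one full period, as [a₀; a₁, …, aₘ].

a₀ = ⌊√912⌋ = 30.
With m₀=0, d₀=1 and mₖ₊₁ = dₖaₖ − mₖ, dₖ₊₁ = (n − mₖ₊₁²)/dₖ, aₖ₊₁ = ⌊(a₀+mₖ₊₁)/dₖ₊₁⌋:
  k=1: m=30, d=12, a=5
  k=2: m=30, d=1, a=60
d=1 and a=2a₀=60 at k=2, so the next step gives (m, d) = (30, 12) again — its k=1 value — and the period has length 2.

[30; 5, 60]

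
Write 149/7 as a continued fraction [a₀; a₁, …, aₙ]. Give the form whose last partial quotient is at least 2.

[21; 3, 2]

149 = 21×7 + 2
7 = 3×2 + 1
2 = 2×1 + 0  (stop)
So 149/7 = [21; 3, 2].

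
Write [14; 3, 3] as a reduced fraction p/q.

Using pₖ = aₖpₖ₋₁ + pₖ₋₂ and qₖ = aₖqₖ₋₁ + qₖ₋₂:
  k=0: a=14, p=14, q=1
  k=1: a=3, p=43, q=3
  k=2: a=3, p=143, q=10

143/10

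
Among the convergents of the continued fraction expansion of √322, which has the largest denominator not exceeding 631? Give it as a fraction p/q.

√322 = [17; 1, 16, 1, 34, …] (period length 4).
Convergents:
  p_0/q_0 = 17/1
  p_1/q_1 = 18/1
  p_2/q_2 = 305/17
  p_3/q_3 = 323/18
  p_4/q_4 = 11287/629
  p_5/q_5 = 11610/647
q_4 = 629 ≤ 631 < 647 = q_5, so the answer is 11287/629.

11287/629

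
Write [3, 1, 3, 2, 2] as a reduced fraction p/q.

83/22

Using pₖ = aₖpₖ₋₁ + pₖ₋₂ and qₖ = aₖqₖ₋₁ + qₖ₋₂:
  k=0: a=3, p=3, q=1
  k=1: a=1, p=4, q=1
  k=2: a=3, p=15, q=4
  k=3: a=2, p=34, q=9
  k=4: a=2, p=83, q=22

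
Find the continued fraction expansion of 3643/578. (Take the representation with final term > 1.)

3643 = 6·578 + 175
578 = 3·175 + 53
175 = 3·53 + 16
53 = 3·16 + 5
16 = 3·5 + 1
5 = 5·1 + 0  (stop)
So 3643/578 = [6; 3, 3, 3, 3, 5].

[6; 3, 3, 3, 3, 5]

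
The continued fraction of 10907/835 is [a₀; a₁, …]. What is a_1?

16

10907 = 13·835 + 52   →  a_0 = 13
835 = 16·52 + 3   →  a_1 = 16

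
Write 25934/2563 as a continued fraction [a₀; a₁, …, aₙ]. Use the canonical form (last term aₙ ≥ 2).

25934 = 10·2563 + 304
2563 = 8·304 + 131
304 = 2·131 + 42
131 = 3·42 + 5
42 = 8·5 + 2
5 = 2·2 + 1
2 = 2·1 + 0  (stop)
So 25934/2563 = [10; 8, 2, 3, 8, 2, 2].

[10; 8, 2, 3, 8, 2, 2]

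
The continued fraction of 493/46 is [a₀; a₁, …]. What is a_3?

493 = 10·46 + 33   →  a_0 = 10
46 = 1·33 + 13   →  a_1 = 1
33 = 2·13 + 7   →  a_2 = 2
13 = 1·7 + 6   →  a_3 = 1

1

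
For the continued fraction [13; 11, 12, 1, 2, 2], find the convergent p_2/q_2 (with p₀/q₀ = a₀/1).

Using pₖ = aₖpₖ₋₁ + pₖ₋₂, qₖ = aₖqₖ₋₁ + qₖ₋₂ (with p₋₁=1, p₋₂=0, q₋₁=0, q₋₂=1):
  k=0: a=13, p=13, q=1
  k=1: a=11, p=144, q=11
  k=2: a=12, p=1741, q=133

1741/133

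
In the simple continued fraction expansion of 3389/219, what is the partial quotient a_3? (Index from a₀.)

2

3389 = 15·219 + 104   →  a_0 = 15
219 = 2·104 + 11   →  a_1 = 2
104 = 9·11 + 5   →  a_2 = 9
11 = 2·5 + 1   →  a_3 = 2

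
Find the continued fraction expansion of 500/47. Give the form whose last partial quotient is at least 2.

[10; 1, 1, 1, 3, 4]

500 = 10·47 + 30
47 = 1·30 + 17
30 = 1·17 + 13
17 = 1·13 + 4
13 = 3·4 + 1
4 = 4·1 + 0  (stop)
So 500/47 = [10; 1, 1, 1, 3, 4].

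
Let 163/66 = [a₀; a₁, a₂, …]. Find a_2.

163 = 2·66 + 31   →  a_0 = 2
66 = 2·31 + 4   →  a_1 = 2
31 = 7·4 + 3   →  a_2 = 7

7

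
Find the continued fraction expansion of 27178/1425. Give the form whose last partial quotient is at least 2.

27178 = 19·1425 + 103
1425 = 13·103 + 86
103 = 1·86 + 17
86 = 5·17 + 1
17 = 17·1 + 0  (stop)
So 27178/1425 = [19; 13, 1, 5, 17].

[19; 13, 1, 5, 17]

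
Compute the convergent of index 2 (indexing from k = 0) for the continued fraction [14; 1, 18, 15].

Using pₖ = aₖpₖ₋₁ + pₖ₋₂, qₖ = aₖqₖ₋₁ + qₖ₋₂ (with p₋₁=1, p₋₂=0, q₋₁=0, q₋₂=1):
  k=0: a=14, p=14, q=1
  k=1: a=1, p=15, q=1
  k=2: a=18, p=284, q=19

284/19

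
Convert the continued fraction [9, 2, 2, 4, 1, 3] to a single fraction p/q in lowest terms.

Fold from the inside: start with 3/1.
  1 + 1/3 = 4/3
  4 + 3/4 = 19/4
  2 + 4/19 = 42/19
  2 + 19/42 = 103/42
  9 + 42/103 = 969/103

969/103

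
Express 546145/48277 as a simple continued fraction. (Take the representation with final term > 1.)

546145 = 11×48277 + 15098
48277 = 3×15098 + 2983
15098 = 5×2983 + 183
2983 = 16×183 + 55
183 = 3×55 + 18
55 = 3×18 + 1
18 = 18×1 + 0  (stop)
So 546145/48277 = [11; 3, 5, 16, 3, 3, 18].

[11; 3, 5, 16, 3, 3, 18]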